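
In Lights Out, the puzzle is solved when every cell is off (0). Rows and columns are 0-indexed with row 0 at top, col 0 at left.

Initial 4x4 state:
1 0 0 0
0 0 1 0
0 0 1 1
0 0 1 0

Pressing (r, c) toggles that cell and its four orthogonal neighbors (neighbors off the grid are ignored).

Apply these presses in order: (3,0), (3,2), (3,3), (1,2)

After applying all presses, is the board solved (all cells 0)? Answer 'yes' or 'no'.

Answer: no

Derivation:
After press 1 at (3,0):
1 0 0 0
0 0 1 0
1 0 1 1
1 1 1 0

After press 2 at (3,2):
1 0 0 0
0 0 1 0
1 0 0 1
1 0 0 1

After press 3 at (3,3):
1 0 0 0
0 0 1 0
1 0 0 0
1 0 1 0

After press 4 at (1,2):
1 0 1 0
0 1 0 1
1 0 1 0
1 0 1 0

Lights still on: 8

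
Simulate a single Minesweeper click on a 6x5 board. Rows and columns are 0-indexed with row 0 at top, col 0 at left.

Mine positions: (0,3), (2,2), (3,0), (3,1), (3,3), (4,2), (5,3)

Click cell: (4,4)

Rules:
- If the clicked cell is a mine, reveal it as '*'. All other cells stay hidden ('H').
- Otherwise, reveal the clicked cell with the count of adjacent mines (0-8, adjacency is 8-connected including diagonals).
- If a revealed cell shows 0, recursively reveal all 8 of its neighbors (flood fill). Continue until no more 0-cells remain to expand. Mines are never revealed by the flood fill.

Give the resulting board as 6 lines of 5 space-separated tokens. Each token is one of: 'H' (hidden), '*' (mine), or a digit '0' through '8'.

H H H H H
H H H H H
H H H H H
H H H H H
H H H H 2
H H H H H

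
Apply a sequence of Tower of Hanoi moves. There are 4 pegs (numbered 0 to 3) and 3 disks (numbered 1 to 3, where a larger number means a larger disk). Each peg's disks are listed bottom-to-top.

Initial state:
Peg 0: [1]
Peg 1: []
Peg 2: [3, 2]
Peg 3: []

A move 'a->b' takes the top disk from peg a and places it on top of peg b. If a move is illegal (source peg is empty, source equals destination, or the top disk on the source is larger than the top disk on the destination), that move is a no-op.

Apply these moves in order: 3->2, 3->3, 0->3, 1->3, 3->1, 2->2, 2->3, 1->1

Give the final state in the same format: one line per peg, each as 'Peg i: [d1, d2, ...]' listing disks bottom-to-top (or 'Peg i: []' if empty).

Answer: Peg 0: []
Peg 1: [1]
Peg 2: [3]
Peg 3: [2]

Derivation:
After move 1 (3->2):
Peg 0: [1]
Peg 1: []
Peg 2: [3, 2]
Peg 3: []

After move 2 (3->3):
Peg 0: [1]
Peg 1: []
Peg 2: [3, 2]
Peg 3: []

After move 3 (0->3):
Peg 0: []
Peg 1: []
Peg 2: [3, 2]
Peg 3: [1]

After move 4 (1->3):
Peg 0: []
Peg 1: []
Peg 2: [3, 2]
Peg 3: [1]

After move 5 (3->1):
Peg 0: []
Peg 1: [1]
Peg 2: [3, 2]
Peg 3: []

After move 6 (2->2):
Peg 0: []
Peg 1: [1]
Peg 2: [3, 2]
Peg 3: []

After move 7 (2->3):
Peg 0: []
Peg 1: [1]
Peg 2: [3]
Peg 3: [2]

After move 8 (1->1):
Peg 0: []
Peg 1: [1]
Peg 2: [3]
Peg 3: [2]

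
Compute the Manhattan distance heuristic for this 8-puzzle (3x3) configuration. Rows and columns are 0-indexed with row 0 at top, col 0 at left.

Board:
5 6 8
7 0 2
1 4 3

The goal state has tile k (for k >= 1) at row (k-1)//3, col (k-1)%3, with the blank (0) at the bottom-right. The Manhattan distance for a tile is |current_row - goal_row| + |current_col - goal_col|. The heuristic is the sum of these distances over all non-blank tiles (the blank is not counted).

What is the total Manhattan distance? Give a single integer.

Answer: 16

Derivation:
Tile 5: at (0,0), goal (1,1), distance |0-1|+|0-1| = 2
Tile 6: at (0,1), goal (1,2), distance |0-1|+|1-2| = 2
Tile 8: at (0,2), goal (2,1), distance |0-2|+|2-1| = 3
Tile 7: at (1,0), goal (2,0), distance |1-2|+|0-0| = 1
Tile 2: at (1,2), goal (0,1), distance |1-0|+|2-1| = 2
Tile 1: at (2,0), goal (0,0), distance |2-0|+|0-0| = 2
Tile 4: at (2,1), goal (1,0), distance |2-1|+|1-0| = 2
Tile 3: at (2,2), goal (0,2), distance |2-0|+|2-2| = 2
Sum: 2 + 2 + 3 + 1 + 2 + 2 + 2 + 2 = 16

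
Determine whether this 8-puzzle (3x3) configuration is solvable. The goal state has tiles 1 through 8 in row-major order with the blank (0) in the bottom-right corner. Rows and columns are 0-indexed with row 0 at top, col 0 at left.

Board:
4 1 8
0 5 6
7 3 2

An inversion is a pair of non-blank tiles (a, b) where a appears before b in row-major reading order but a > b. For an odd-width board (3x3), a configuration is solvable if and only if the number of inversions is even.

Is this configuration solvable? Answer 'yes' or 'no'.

Answer: no

Derivation:
Inversions (pairs i<j in row-major order where tile[i] > tile[j] > 0): 15
15 is odd, so the puzzle is not solvable.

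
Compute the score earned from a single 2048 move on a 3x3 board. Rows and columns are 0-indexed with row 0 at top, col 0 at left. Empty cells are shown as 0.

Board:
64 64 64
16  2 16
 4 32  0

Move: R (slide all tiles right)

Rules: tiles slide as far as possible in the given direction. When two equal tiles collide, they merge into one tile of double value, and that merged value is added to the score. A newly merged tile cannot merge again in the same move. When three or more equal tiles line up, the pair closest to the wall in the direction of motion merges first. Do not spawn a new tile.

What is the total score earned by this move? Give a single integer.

Answer: 128

Derivation:
Slide right:
row 0: [64, 64, 64] -> [0, 64, 128]  score +128 (running 128)
row 1: [16, 2, 16] -> [16, 2, 16]  score +0 (running 128)
row 2: [4, 32, 0] -> [0, 4, 32]  score +0 (running 128)
Board after move:
  0  64 128
 16   2  16
  0   4  32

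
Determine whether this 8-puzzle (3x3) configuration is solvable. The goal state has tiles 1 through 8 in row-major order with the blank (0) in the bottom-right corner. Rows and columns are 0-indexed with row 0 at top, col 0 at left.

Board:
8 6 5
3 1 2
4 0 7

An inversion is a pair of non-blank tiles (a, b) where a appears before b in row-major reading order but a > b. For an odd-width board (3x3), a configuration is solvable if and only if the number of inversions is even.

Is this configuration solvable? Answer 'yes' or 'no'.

Inversions (pairs i<j in row-major order where tile[i] > tile[j] > 0): 18
18 is even, so the puzzle is solvable.

Answer: yes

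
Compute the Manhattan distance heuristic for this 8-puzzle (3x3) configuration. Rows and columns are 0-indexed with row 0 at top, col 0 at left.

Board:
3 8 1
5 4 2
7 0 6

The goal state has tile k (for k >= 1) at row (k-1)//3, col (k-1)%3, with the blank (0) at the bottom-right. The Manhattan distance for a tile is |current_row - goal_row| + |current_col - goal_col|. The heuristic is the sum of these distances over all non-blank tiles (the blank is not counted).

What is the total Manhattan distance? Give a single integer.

Tile 3: at (0,0), goal (0,2), distance |0-0|+|0-2| = 2
Tile 8: at (0,1), goal (2,1), distance |0-2|+|1-1| = 2
Tile 1: at (0,2), goal (0,0), distance |0-0|+|2-0| = 2
Tile 5: at (1,0), goal (1,1), distance |1-1|+|0-1| = 1
Tile 4: at (1,1), goal (1,0), distance |1-1|+|1-0| = 1
Tile 2: at (1,2), goal (0,1), distance |1-0|+|2-1| = 2
Tile 7: at (2,0), goal (2,0), distance |2-2|+|0-0| = 0
Tile 6: at (2,2), goal (1,2), distance |2-1|+|2-2| = 1
Sum: 2 + 2 + 2 + 1 + 1 + 2 + 0 + 1 = 11

Answer: 11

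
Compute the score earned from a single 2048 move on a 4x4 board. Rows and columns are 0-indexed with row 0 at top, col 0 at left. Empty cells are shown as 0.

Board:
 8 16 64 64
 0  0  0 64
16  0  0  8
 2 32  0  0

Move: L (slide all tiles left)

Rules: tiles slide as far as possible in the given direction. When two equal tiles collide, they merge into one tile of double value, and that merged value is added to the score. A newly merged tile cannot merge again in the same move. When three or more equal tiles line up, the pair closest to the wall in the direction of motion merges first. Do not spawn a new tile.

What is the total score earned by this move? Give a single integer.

Slide left:
row 0: [8, 16, 64, 64] -> [8, 16, 128, 0]  score +128 (running 128)
row 1: [0, 0, 0, 64] -> [64, 0, 0, 0]  score +0 (running 128)
row 2: [16, 0, 0, 8] -> [16, 8, 0, 0]  score +0 (running 128)
row 3: [2, 32, 0, 0] -> [2, 32, 0, 0]  score +0 (running 128)
Board after move:
  8  16 128   0
 64   0   0   0
 16   8   0   0
  2  32   0   0

Answer: 128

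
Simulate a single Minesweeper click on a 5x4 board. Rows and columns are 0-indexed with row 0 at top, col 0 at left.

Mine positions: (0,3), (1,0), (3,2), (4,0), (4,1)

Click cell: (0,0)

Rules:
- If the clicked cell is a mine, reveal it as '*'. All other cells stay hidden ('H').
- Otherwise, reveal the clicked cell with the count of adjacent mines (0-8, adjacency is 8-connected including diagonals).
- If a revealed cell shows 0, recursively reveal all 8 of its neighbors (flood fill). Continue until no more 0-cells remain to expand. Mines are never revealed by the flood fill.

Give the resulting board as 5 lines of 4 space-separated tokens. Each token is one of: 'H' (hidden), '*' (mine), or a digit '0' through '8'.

1 H H H
H H H H
H H H H
H H H H
H H H H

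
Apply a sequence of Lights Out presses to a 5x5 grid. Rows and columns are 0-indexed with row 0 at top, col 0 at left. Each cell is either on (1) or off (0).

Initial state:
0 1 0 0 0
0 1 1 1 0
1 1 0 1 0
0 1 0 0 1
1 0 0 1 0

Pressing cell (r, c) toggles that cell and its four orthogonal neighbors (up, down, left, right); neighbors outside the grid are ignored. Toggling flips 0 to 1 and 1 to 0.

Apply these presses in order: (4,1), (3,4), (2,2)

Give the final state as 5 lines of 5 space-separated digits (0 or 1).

Answer: 0 1 0 0 0
0 1 0 1 0
1 0 1 0 1
0 0 1 1 0
0 1 1 1 1

Derivation:
After press 1 at (4,1):
0 1 0 0 0
0 1 1 1 0
1 1 0 1 0
0 0 0 0 1
0 1 1 1 0

After press 2 at (3,4):
0 1 0 0 0
0 1 1 1 0
1 1 0 1 1
0 0 0 1 0
0 1 1 1 1

After press 3 at (2,2):
0 1 0 0 0
0 1 0 1 0
1 0 1 0 1
0 0 1 1 0
0 1 1 1 1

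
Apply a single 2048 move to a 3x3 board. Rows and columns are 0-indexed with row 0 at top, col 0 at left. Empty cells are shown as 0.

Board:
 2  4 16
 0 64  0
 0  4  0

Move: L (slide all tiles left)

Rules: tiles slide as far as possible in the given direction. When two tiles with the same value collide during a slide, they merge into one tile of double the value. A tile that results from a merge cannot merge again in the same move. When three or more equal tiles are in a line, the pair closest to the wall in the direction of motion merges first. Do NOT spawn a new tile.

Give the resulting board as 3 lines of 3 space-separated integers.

Slide left:
row 0: [2, 4, 16] -> [2, 4, 16]
row 1: [0, 64, 0] -> [64, 0, 0]
row 2: [0, 4, 0] -> [4, 0, 0]

Answer:  2  4 16
64  0  0
 4  0  0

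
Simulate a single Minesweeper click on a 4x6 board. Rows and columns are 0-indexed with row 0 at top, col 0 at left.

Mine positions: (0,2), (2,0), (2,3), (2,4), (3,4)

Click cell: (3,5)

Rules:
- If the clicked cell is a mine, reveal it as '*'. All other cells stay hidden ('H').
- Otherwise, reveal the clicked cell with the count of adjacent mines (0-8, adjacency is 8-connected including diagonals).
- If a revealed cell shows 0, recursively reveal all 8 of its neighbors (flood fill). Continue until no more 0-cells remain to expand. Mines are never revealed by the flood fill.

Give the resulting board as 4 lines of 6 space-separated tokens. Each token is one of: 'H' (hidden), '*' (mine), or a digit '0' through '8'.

H H H H H H
H H H H H H
H H H H H H
H H H H H 2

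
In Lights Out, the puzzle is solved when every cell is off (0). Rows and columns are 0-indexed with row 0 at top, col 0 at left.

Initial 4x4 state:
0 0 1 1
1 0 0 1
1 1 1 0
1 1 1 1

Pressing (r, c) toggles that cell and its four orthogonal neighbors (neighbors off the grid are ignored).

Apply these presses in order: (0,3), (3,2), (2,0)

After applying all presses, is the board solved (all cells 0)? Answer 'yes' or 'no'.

Answer: yes

Derivation:
After press 1 at (0,3):
0 0 0 0
1 0 0 0
1 1 1 0
1 1 1 1

After press 2 at (3,2):
0 0 0 0
1 0 0 0
1 1 0 0
1 0 0 0

After press 3 at (2,0):
0 0 0 0
0 0 0 0
0 0 0 0
0 0 0 0

Lights still on: 0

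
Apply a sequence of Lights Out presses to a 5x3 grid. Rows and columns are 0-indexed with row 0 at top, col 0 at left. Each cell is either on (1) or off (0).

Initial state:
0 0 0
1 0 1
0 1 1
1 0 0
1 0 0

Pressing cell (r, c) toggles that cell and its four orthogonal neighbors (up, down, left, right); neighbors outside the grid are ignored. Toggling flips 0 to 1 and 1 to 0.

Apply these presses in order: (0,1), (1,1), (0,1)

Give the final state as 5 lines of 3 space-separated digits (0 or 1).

After press 1 at (0,1):
1 1 1
1 1 1
0 1 1
1 0 0
1 0 0

After press 2 at (1,1):
1 0 1
0 0 0
0 0 1
1 0 0
1 0 0

After press 3 at (0,1):
0 1 0
0 1 0
0 0 1
1 0 0
1 0 0

Answer: 0 1 0
0 1 0
0 0 1
1 0 0
1 0 0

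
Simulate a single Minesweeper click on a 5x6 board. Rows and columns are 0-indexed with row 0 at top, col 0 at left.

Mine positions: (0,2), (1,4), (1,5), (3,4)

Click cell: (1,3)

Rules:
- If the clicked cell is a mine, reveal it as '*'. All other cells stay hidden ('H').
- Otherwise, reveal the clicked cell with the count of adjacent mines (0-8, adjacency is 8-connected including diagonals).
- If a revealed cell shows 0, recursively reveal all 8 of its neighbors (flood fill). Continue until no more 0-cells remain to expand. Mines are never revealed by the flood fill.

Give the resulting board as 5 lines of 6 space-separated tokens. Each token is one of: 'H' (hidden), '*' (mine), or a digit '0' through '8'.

H H H H H H
H H H 2 H H
H H H H H H
H H H H H H
H H H H H H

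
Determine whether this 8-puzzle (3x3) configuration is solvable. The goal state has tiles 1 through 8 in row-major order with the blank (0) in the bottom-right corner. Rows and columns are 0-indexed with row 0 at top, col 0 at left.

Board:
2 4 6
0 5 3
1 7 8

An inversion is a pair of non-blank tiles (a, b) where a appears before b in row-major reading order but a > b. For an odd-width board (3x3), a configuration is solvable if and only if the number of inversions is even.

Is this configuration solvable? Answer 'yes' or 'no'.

Answer: no

Derivation:
Inversions (pairs i<j in row-major order where tile[i] > tile[j] > 0): 9
9 is odd, so the puzzle is not solvable.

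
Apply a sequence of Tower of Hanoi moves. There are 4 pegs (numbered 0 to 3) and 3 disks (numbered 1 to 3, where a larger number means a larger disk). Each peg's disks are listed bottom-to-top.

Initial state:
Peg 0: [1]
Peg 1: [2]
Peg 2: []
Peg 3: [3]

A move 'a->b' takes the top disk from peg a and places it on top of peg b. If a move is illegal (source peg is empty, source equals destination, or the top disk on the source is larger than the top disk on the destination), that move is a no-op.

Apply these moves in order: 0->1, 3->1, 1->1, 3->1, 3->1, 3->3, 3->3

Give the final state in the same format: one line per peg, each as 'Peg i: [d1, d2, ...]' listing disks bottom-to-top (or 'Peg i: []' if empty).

Answer: Peg 0: []
Peg 1: [2, 1]
Peg 2: []
Peg 3: [3]

Derivation:
After move 1 (0->1):
Peg 0: []
Peg 1: [2, 1]
Peg 2: []
Peg 3: [3]

After move 2 (3->1):
Peg 0: []
Peg 1: [2, 1]
Peg 2: []
Peg 3: [3]

After move 3 (1->1):
Peg 0: []
Peg 1: [2, 1]
Peg 2: []
Peg 3: [3]

After move 4 (3->1):
Peg 0: []
Peg 1: [2, 1]
Peg 2: []
Peg 3: [3]

After move 5 (3->1):
Peg 0: []
Peg 1: [2, 1]
Peg 2: []
Peg 3: [3]

After move 6 (3->3):
Peg 0: []
Peg 1: [2, 1]
Peg 2: []
Peg 3: [3]

After move 7 (3->3):
Peg 0: []
Peg 1: [2, 1]
Peg 2: []
Peg 3: [3]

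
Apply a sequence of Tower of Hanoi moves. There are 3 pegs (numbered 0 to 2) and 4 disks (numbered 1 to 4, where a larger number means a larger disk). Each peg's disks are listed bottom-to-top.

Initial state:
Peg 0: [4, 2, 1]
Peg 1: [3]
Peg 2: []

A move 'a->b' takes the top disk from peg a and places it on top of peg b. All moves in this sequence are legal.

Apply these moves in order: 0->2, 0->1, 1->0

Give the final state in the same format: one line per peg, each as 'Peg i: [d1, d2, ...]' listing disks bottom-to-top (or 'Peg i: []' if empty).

After move 1 (0->2):
Peg 0: [4, 2]
Peg 1: [3]
Peg 2: [1]

After move 2 (0->1):
Peg 0: [4]
Peg 1: [3, 2]
Peg 2: [1]

After move 3 (1->0):
Peg 0: [4, 2]
Peg 1: [3]
Peg 2: [1]

Answer: Peg 0: [4, 2]
Peg 1: [3]
Peg 2: [1]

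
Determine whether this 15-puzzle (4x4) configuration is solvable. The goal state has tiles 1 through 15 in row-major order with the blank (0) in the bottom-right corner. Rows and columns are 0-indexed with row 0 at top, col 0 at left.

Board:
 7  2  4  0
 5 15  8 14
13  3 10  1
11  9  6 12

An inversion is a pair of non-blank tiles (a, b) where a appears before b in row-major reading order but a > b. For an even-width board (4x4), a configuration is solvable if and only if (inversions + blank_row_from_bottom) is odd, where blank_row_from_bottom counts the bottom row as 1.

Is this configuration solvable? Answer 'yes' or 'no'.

Inversions: 46
Blank is in row 0 (0-indexed from top), which is row 4 counting from the bottom (bottom = 1).
46 + 4 = 50, which is even, so the puzzle is not solvable.

Answer: no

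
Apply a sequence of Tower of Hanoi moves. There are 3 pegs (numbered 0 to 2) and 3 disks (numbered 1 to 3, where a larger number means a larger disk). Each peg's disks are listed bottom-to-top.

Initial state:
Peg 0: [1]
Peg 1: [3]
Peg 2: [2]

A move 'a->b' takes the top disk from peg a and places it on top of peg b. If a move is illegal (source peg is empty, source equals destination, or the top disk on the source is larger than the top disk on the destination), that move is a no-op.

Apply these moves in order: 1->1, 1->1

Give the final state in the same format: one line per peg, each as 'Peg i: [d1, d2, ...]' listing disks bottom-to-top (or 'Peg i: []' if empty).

After move 1 (1->1):
Peg 0: [1]
Peg 1: [3]
Peg 2: [2]

After move 2 (1->1):
Peg 0: [1]
Peg 1: [3]
Peg 2: [2]

Answer: Peg 0: [1]
Peg 1: [3]
Peg 2: [2]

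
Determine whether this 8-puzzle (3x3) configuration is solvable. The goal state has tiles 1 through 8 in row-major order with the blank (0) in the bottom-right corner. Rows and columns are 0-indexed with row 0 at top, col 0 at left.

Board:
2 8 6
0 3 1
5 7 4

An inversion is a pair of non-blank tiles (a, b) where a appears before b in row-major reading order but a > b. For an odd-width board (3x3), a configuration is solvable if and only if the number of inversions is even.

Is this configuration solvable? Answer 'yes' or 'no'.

Answer: yes

Derivation:
Inversions (pairs i<j in row-major order where tile[i] > tile[j] > 0): 14
14 is even, so the puzzle is solvable.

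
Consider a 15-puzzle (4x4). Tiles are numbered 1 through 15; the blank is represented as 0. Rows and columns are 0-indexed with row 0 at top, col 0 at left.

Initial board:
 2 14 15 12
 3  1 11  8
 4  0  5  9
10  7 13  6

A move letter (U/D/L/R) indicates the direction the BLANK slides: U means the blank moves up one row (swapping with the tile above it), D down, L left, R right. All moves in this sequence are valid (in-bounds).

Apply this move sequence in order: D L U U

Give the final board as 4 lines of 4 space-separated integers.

After move 1 (D):
 2 14 15 12
 3  1 11  8
 4  7  5  9
10  0 13  6

After move 2 (L):
 2 14 15 12
 3  1 11  8
 4  7  5  9
 0 10 13  6

After move 3 (U):
 2 14 15 12
 3  1 11  8
 0  7  5  9
 4 10 13  6

After move 4 (U):
 2 14 15 12
 0  1 11  8
 3  7  5  9
 4 10 13  6

Answer:  2 14 15 12
 0  1 11  8
 3  7  5  9
 4 10 13  6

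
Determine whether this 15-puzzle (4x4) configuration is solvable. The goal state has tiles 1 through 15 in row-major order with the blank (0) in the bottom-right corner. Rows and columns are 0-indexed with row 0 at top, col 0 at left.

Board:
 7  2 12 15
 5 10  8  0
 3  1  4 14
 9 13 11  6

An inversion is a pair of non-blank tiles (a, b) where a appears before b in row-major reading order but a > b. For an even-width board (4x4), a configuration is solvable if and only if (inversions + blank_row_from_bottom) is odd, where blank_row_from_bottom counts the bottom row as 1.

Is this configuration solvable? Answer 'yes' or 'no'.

Inversions: 49
Blank is in row 1 (0-indexed from top), which is row 3 counting from the bottom (bottom = 1).
49 + 3 = 52, which is even, so the puzzle is not solvable.

Answer: no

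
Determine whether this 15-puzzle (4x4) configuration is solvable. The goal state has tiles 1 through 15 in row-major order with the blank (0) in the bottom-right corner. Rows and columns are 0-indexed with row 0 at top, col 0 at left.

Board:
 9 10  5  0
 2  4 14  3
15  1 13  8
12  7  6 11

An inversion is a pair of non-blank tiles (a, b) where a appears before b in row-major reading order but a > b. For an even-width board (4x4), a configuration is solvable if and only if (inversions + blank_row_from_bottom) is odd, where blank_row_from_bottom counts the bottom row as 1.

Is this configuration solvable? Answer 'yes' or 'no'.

Inversions: 50
Blank is in row 0 (0-indexed from top), which is row 4 counting from the bottom (bottom = 1).
50 + 4 = 54, which is even, so the puzzle is not solvable.

Answer: no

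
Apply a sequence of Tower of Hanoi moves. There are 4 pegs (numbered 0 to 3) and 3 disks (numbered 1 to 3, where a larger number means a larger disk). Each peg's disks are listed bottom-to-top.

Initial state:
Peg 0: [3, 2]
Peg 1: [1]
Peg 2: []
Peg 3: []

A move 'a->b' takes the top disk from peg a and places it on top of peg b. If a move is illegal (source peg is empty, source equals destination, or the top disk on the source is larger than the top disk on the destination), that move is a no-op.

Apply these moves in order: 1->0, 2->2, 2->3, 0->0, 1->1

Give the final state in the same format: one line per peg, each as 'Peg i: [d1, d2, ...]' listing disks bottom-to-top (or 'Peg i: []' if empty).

Answer: Peg 0: [3, 2, 1]
Peg 1: []
Peg 2: []
Peg 3: []

Derivation:
After move 1 (1->0):
Peg 0: [3, 2, 1]
Peg 1: []
Peg 2: []
Peg 3: []

After move 2 (2->2):
Peg 0: [3, 2, 1]
Peg 1: []
Peg 2: []
Peg 3: []

After move 3 (2->3):
Peg 0: [3, 2, 1]
Peg 1: []
Peg 2: []
Peg 3: []

After move 4 (0->0):
Peg 0: [3, 2, 1]
Peg 1: []
Peg 2: []
Peg 3: []

After move 5 (1->1):
Peg 0: [3, 2, 1]
Peg 1: []
Peg 2: []
Peg 3: []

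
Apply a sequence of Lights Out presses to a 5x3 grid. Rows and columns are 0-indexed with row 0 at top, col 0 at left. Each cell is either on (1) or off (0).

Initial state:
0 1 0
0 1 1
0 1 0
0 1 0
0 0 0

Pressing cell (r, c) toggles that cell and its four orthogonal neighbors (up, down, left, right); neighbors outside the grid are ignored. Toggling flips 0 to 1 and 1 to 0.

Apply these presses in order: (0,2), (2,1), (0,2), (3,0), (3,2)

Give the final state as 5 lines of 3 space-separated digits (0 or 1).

Answer: 0 1 0
0 0 1
0 0 0
1 0 1
1 0 1

Derivation:
After press 1 at (0,2):
0 0 1
0 1 0
0 1 0
0 1 0
0 0 0

After press 2 at (2,1):
0 0 1
0 0 0
1 0 1
0 0 0
0 0 0

After press 3 at (0,2):
0 1 0
0 0 1
1 0 1
0 0 0
0 0 0

After press 4 at (3,0):
0 1 0
0 0 1
0 0 1
1 1 0
1 0 0

After press 5 at (3,2):
0 1 0
0 0 1
0 0 0
1 0 1
1 0 1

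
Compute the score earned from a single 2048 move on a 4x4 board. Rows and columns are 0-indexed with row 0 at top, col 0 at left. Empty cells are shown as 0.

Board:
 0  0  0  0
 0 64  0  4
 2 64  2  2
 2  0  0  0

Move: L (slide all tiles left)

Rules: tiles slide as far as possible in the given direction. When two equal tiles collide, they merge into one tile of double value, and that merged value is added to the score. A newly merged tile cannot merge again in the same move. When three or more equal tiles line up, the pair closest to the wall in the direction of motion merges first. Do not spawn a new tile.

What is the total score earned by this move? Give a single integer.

Slide left:
row 0: [0, 0, 0, 0] -> [0, 0, 0, 0]  score +0 (running 0)
row 1: [0, 64, 0, 4] -> [64, 4, 0, 0]  score +0 (running 0)
row 2: [2, 64, 2, 2] -> [2, 64, 4, 0]  score +4 (running 4)
row 3: [2, 0, 0, 0] -> [2, 0, 0, 0]  score +0 (running 4)
Board after move:
 0  0  0  0
64  4  0  0
 2 64  4  0
 2  0  0  0

Answer: 4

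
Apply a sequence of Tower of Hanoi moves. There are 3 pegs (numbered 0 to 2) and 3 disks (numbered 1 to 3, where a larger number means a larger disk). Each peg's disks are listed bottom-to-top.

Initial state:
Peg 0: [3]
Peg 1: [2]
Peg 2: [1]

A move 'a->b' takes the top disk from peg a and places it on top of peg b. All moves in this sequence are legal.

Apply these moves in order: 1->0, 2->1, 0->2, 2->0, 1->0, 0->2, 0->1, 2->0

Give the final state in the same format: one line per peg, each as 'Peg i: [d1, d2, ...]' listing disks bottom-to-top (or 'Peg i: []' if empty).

Answer: Peg 0: [3, 1]
Peg 1: [2]
Peg 2: []

Derivation:
After move 1 (1->0):
Peg 0: [3, 2]
Peg 1: []
Peg 2: [1]

After move 2 (2->1):
Peg 0: [3, 2]
Peg 1: [1]
Peg 2: []

After move 3 (0->2):
Peg 0: [3]
Peg 1: [1]
Peg 2: [2]

After move 4 (2->0):
Peg 0: [3, 2]
Peg 1: [1]
Peg 2: []

After move 5 (1->0):
Peg 0: [3, 2, 1]
Peg 1: []
Peg 2: []

After move 6 (0->2):
Peg 0: [3, 2]
Peg 1: []
Peg 2: [1]

After move 7 (0->1):
Peg 0: [3]
Peg 1: [2]
Peg 2: [1]

After move 8 (2->0):
Peg 0: [3, 1]
Peg 1: [2]
Peg 2: []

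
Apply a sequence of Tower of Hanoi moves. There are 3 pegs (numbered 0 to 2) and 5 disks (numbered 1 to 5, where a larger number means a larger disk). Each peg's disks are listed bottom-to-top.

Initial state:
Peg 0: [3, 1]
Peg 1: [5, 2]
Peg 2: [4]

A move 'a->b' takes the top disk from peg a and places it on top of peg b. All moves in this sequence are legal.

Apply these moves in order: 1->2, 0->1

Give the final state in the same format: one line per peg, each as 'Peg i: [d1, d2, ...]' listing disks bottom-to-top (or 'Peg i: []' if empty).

After move 1 (1->2):
Peg 0: [3, 1]
Peg 1: [5]
Peg 2: [4, 2]

After move 2 (0->1):
Peg 0: [3]
Peg 1: [5, 1]
Peg 2: [4, 2]

Answer: Peg 0: [3]
Peg 1: [5, 1]
Peg 2: [4, 2]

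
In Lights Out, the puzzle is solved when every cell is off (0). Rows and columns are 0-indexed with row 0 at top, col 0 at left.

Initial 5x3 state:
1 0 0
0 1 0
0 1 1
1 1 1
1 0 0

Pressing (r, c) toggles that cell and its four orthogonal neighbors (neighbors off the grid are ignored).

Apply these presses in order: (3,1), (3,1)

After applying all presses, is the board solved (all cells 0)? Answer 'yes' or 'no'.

After press 1 at (3,1):
1 0 0
0 1 0
0 0 1
0 0 0
1 1 0

After press 2 at (3,1):
1 0 0
0 1 0
0 1 1
1 1 1
1 0 0

Lights still on: 8

Answer: no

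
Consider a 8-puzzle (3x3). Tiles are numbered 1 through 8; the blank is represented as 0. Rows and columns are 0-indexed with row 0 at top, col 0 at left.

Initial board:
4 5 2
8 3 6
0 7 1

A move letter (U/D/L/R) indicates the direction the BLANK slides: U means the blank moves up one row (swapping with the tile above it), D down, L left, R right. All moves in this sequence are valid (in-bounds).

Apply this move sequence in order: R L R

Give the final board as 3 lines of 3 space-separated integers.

Answer: 4 5 2
8 3 6
7 0 1

Derivation:
After move 1 (R):
4 5 2
8 3 6
7 0 1

After move 2 (L):
4 5 2
8 3 6
0 7 1

After move 3 (R):
4 5 2
8 3 6
7 0 1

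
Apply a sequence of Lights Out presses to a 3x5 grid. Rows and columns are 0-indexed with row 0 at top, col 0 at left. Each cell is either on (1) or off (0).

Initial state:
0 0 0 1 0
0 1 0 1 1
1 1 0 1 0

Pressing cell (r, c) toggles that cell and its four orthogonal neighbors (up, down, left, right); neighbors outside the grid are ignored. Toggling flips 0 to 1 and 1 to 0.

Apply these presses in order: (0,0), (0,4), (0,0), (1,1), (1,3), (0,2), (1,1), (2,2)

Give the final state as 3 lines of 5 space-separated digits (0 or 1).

Answer: 0 1 1 0 1
0 1 1 0 1
1 0 1 1 0

Derivation:
After press 1 at (0,0):
1 1 0 1 0
1 1 0 1 1
1 1 0 1 0

After press 2 at (0,4):
1 1 0 0 1
1 1 0 1 0
1 1 0 1 0

After press 3 at (0,0):
0 0 0 0 1
0 1 0 1 0
1 1 0 1 0

After press 4 at (1,1):
0 1 0 0 1
1 0 1 1 0
1 0 0 1 0

After press 5 at (1,3):
0 1 0 1 1
1 0 0 0 1
1 0 0 0 0

After press 6 at (0,2):
0 0 1 0 1
1 0 1 0 1
1 0 0 0 0

After press 7 at (1,1):
0 1 1 0 1
0 1 0 0 1
1 1 0 0 0

After press 8 at (2,2):
0 1 1 0 1
0 1 1 0 1
1 0 1 1 0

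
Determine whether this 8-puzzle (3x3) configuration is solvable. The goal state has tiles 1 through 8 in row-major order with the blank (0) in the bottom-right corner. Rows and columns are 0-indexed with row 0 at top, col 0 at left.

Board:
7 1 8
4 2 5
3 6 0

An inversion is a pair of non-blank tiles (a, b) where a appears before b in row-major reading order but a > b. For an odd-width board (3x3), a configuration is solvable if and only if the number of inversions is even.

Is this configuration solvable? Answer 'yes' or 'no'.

Answer: yes

Derivation:
Inversions (pairs i<j in row-major order where tile[i] > tile[j] > 0): 14
14 is even, so the puzzle is solvable.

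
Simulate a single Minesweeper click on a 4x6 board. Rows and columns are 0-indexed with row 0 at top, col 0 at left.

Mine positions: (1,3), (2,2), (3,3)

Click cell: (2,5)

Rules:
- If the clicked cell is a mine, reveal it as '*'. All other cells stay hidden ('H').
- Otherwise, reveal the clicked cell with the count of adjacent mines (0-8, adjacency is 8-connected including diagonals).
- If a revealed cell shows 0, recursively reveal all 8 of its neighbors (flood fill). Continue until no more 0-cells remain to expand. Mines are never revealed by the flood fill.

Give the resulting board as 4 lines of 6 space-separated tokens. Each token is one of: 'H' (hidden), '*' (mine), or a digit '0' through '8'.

H H H H 1 0
H H H H 1 0
H H H H 2 0
H H H H 1 0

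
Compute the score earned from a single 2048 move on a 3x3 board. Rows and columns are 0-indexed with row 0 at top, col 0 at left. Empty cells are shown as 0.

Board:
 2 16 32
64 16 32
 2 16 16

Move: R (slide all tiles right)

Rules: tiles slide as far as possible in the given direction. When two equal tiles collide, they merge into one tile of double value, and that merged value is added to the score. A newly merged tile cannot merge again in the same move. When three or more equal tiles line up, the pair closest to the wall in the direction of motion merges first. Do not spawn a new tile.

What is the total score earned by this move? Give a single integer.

Answer: 32

Derivation:
Slide right:
row 0: [2, 16, 32] -> [2, 16, 32]  score +0 (running 0)
row 1: [64, 16, 32] -> [64, 16, 32]  score +0 (running 0)
row 2: [2, 16, 16] -> [0, 2, 32]  score +32 (running 32)
Board after move:
 2 16 32
64 16 32
 0  2 32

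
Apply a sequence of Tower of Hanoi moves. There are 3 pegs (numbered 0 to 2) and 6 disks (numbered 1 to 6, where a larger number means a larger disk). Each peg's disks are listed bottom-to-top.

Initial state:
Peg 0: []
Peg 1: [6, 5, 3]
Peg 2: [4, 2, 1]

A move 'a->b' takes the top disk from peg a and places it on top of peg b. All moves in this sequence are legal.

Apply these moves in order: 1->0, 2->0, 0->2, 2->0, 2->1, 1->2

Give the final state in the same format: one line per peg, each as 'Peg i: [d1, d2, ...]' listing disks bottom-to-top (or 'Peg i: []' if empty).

Answer: Peg 0: [3, 1]
Peg 1: [6, 5]
Peg 2: [4, 2]

Derivation:
After move 1 (1->0):
Peg 0: [3]
Peg 1: [6, 5]
Peg 2: [4, 2, 1]

After move 2 (2->0):
Peg 0: [3, 1]
Peg 1: [6, 5]
Peg 2: [4, 2]

After move 3 (0->2):
Peg 0: [3]
Peg 1: [6, 5]
Peg 2: [4, 2, 1]

After move 4 (2->0):
Peg 0: [3, 1]
Peg 1: [6, 5]
Peg 2: [4, 2]

After move 5 (2->1):
Peg 0: [3, 1]
Peg 1: [6, 5, 2]
Peg 2: [4]

After move 6 (1->2):
Peg 0: [3, 1]
Peg 1: [6, 5]
Peg 2: [4, 2]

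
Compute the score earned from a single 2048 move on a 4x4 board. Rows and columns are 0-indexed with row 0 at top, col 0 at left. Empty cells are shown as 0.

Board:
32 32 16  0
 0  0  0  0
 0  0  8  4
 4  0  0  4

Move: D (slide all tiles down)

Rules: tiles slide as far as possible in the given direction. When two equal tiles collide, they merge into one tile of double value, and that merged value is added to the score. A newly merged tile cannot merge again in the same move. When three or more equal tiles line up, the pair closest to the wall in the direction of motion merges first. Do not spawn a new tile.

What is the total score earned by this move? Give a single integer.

Slide down:
col 0: [32, 0, 0, 4] -> [0, 0, 32, 4]  score +0 (running 0)
col 1: [32, 0, 0, 0] -> [0, 0, 0, 32]  score +0 (running 0)
col 2: [16, 0, 8, 0] -> [0, 0, 16, 8]  score +0 (running 0)
col 3: [0, 0, 4, 4] -> [0, 0, 0, 8]  score +8 (running 8)
Board after move:
 0  0  0  0
 0  0  0  0
32  0 16  0
 4 32  8  8

Answer: 8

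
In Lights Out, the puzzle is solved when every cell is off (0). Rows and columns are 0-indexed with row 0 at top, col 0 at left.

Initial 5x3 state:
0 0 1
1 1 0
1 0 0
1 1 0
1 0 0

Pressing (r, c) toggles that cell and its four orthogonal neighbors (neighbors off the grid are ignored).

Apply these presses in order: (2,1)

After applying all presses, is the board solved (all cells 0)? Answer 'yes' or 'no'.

After press 1 at (2,1):
0 0 1
1 0 0
0 1 1
1 0 0
1 0 0

Lights still on: 6

Answer: no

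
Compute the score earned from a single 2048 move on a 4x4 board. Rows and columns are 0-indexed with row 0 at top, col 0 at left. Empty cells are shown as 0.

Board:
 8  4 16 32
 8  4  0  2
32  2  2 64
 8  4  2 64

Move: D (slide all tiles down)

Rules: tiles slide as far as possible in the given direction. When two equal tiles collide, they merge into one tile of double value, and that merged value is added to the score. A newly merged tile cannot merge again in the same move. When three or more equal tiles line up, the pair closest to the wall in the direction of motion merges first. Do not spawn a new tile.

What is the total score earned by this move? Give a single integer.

Slide down:
col 0: [8, 8, 32, 8] -> [0, 16, 32, 8]  score +16 (running 16)
col 1: [4, 4, 2, 4] -> [0, 8, 2, 4]  score +8 (running 24)
col 2: [16, 0, 2, 2] -> [0, 0, 16, 4]  score +4 (running 28)
col 3: [32, 2, 64, 64] -> [0, 32, 2, 128]  score +128 (running 156)
Board after move:
  0   0   0   0
 16   8   0  32
 32   2  16   2
  8   4   4 128

Answer: 156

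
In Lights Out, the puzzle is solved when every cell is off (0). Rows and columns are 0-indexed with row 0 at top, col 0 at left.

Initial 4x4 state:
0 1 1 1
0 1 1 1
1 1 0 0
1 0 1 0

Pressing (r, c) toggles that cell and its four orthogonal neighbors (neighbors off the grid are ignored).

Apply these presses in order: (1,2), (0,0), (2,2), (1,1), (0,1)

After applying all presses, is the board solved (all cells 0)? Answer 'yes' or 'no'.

Answer: no

Derivation:
After press 1 at (1,2):
0 1 0 1
0 0 0 0
1 1 1 0
1 0 1 0

After press 2 at (0,0):
1 0 0 1
1 0 0 0
1 1 1 0
1 0 1 0

After press 3 at (2,2):
1 0 0 1
1 0 1 0
1 0 0 1
1 0 0 0

After press 4 at (1,1):
1 1 0 1
0 1 0 0
1 1 0 1
1 0 0 0

After press 5 at (0,1):
0 0 1 1
0 0 0 0
1 1 0 1
1 0 0 0

Lights still on: 6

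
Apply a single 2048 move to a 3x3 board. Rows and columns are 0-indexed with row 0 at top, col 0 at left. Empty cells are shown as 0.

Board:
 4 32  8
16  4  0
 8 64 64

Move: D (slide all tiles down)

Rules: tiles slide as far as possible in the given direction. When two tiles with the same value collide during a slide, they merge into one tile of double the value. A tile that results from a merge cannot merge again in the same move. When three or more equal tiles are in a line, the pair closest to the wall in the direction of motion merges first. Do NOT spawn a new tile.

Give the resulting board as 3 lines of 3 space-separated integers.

Slide down:
col 0: [4, 16, 8] -> [4, 16, 8]
col 1: [32, 4, 64] -> [32, 4, 64]
col 2: [8, 0, 64] -> [0, 8, 64]

Answer:  4 32  0
16  4  8
 8 64 64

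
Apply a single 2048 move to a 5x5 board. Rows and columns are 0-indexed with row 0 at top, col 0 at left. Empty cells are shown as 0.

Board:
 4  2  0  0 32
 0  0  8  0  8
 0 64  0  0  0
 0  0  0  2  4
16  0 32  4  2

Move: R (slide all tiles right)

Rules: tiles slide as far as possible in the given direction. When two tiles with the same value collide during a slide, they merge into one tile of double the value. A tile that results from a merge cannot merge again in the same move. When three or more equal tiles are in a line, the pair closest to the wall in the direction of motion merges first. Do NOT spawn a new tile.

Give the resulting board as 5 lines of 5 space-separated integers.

Slide right:
row 0: [4, 2, 0, 0, 32] -> [0, 0, 4, 2, 32]
row 1: [0, 0, 8, 0, 8] -> [0, 0, 0, 0, 16]
row 2: [0, 64, 0, 0, 0] -> [0, 0, 0, 0, 64]
row 3: [0, 0, 0, 2, 4] -> [0, 0, 0, 2, 4]
row 4: [16, 0, 32, 4, 2] -> [0, 16, 32, 4, 2]

Answer:  0  0  4  2 32
 0  0  0  0 16
 0  0  0  0 64
 0  0  0  2  4
 0 16 32  4  2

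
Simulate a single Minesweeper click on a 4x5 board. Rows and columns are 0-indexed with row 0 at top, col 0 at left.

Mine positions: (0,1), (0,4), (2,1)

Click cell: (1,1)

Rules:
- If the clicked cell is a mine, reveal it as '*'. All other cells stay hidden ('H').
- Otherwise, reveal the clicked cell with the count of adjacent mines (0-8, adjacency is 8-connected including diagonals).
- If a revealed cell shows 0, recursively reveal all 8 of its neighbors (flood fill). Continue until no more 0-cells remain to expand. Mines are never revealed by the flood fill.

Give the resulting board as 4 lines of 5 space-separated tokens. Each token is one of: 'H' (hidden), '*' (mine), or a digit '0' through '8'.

H H H H H
H 2 H H H
H H H H H
H H H H H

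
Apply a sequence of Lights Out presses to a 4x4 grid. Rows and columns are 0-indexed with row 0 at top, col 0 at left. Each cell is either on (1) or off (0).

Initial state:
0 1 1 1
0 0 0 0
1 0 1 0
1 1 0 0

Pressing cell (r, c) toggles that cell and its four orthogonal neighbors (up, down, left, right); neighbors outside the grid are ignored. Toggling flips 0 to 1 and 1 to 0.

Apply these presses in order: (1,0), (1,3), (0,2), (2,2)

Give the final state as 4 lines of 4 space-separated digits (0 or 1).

Answer: 1 0 0 1
1 1 1 1
0 1 0 0
1 1 1 0

Derivation:
After press 1 at (1,0):
1 1 1 1
1 1 0 0
0 0 1 0
1 1 0 0

After press 2 at (1,3):
1 1 1 0
1 1 1 1
0 0 1 1
1 1 0 0

After press 3 at (0,2):
1 0 0 1
1 1 0 1
0 0 1 1
1 1 0 0

After press 4 at (2,2):
1 0 0 1
1 1 1 1
0 1 0 0
1 1 1 0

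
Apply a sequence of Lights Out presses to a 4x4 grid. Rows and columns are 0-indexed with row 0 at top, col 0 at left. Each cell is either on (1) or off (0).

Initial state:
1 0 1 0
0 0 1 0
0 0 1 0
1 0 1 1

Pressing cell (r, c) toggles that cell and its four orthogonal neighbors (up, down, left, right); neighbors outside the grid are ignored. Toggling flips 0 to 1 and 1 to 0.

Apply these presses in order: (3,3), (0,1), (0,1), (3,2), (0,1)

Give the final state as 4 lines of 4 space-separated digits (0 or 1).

After press 1 at (3,3):
1 0 1 0
0 0 1 0
0 0 1 1
1 0 0 0

After press 2 at (0,1):
0 1 0 0
0 1 1 0
0 0 1 1
1 0 0 0

After press 3 at (0,1):
1 0 1 0
0 0 1 0
0 0 1 1
1 0 0 0

After press 4 at (3,2):
1 0 1 0
0 0 1 0
0 0 0 1
1 1 1 1

After press 5 at (0,1):
0 1 0 0
0 1 1 0
0 0 0 1
1 1 1 1

Answer: 0 1 0 0
0 1 1 0
0 0 0 1
1 1 1 1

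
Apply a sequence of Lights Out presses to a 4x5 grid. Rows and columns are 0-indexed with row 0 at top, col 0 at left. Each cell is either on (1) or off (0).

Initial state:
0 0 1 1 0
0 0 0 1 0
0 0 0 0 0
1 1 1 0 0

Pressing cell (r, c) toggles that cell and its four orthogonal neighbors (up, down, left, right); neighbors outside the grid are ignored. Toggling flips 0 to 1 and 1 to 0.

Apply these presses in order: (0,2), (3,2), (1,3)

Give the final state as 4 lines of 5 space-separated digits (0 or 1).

After press 1 at (0,2):
0 1 0 0 0
0 0 1 1 0
0 0 0 0 0
1 1 1 0 0

After press 2 at (3,2):
0 1 0 0 0
0 0 1 1 0
0 0 1 0 0
1 0 0 1 0

After press 3 at (1,3):
0 1 0 1 0
0 0 0 0 1
0 0 1 1 0
1 0 0 1 0

Answer: 0 1 0 1 0
0 0 0 0 1
0 0 1 1 0
1 0 0 1 0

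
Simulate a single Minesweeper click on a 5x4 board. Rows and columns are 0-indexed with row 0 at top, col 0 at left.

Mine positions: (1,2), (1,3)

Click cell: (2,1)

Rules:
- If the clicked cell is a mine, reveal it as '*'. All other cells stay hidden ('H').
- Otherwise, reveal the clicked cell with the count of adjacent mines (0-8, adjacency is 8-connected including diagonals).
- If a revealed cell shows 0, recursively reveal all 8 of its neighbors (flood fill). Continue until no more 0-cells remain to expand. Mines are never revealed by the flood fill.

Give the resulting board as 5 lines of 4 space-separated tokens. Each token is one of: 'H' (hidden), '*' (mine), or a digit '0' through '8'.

H H H H
H H H H
H 1 H H
H H H H
H H H H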